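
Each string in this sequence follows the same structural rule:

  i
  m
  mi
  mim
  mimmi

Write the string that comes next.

From term 3 onward, concatenate the last term with the second-to-last: m·i = mi, mi·m = mim, …
Continuing: mimmi · mim gives term 6.

mimmimim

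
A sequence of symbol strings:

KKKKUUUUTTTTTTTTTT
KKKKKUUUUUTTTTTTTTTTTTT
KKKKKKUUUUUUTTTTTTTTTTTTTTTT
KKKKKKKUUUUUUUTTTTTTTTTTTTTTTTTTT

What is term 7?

KKKKKKKKKKUUUUUUUUUUTTTTTTTTTTTTTTTTTTTTTTTTTTTT

Term n consists of n+1 K's, followed by n+1 U's, followed by 3n+1 T's, where the shown terms are n = 3, 4, 5, 6.
At n = 9 the blocks have lengths 10, 10, 28.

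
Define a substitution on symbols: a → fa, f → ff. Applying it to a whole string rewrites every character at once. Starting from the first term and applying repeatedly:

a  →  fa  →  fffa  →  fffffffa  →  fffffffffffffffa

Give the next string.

fffffffffffffffffffffffffffffffa

Replace each of the 16 characters of fffffffffffffffa in place — ff ff ff ff ff ff ff ff ff ff ff ff ff ff ff fa — and concatenate.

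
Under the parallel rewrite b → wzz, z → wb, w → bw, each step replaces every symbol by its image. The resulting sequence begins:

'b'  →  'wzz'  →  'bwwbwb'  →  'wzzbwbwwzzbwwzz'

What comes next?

φ(wzzbwbwwzzbwwzz) expands symbol-by-symbol to bw wb wb wzz bw wzz bw bw wb wb wzz bw bw wb wb; joining the 15 pieces gives the next term.

bwwbwbwzzbwwzzbwbwwbwbwzzbwbwwbwb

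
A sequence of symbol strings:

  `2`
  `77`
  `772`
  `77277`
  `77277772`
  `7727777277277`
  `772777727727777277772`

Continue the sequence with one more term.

Each term (from the third on) is the previous term followed by the one before it: term 3 = 77·2 = 772.
Continuing: 772777727727777277772 · 7727777277277 gives term 8.

7727777277277772777727727777277277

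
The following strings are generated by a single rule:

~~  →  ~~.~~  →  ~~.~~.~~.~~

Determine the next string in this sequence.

s(k+1) = s(k)·.·s(k) — each term doubles the last with '.' between the halves.
Doubling ~~.~~.~~.~~ with '.' between the halves:

~~.~~.~~.~~.~~.~~.~~.~~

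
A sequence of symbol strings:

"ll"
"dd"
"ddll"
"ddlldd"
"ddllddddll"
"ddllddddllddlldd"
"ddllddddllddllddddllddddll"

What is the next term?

ddllddddllddllddddllddddllddllddddllddlldd

From term 3 onward, concatenate the last term with the second-to-last: dd·ll = ddll, ddll·dd = ddlldd, …
The next term joins ddllddddllddllddddllddddll and ddllddddllddlldd.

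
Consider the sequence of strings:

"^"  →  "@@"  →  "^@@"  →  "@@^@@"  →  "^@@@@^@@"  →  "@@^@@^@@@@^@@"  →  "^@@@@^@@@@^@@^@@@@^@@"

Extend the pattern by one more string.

@@^@@^@@@@^@@^@@@@^@@@@^@@^@@@@^@@

Each term (from the third on) is the two preceding terms concatenated in order: term 3 = ^·@@ = ^@@.
So term 8 is @@^@@^@@@@^@@·^@@@@^@@@@^@@^@@@@^@@.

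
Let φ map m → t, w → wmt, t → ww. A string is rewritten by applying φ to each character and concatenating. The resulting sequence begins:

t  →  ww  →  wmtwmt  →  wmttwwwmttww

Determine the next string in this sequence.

Expanding wmttwwwmttww: w→wmt, m→t, t→ww, t→ww, w→wmt, w→wmt, w→wmt, m→t, t→ww, t→ww, w→wmt, w→wmt. Concatenated: wmt t ww ww wmt wmt wmt t ww ww wmt wmt.

wmttwwwwwmtwmtwmttwwwwwmtwmt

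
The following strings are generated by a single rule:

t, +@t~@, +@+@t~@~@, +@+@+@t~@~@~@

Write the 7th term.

Each term wraps the previous one in +@ on the left and ~@ on the right.
From +@+@+@t~@~@~@, 3 further steps: +@+@+@t~@~@~@ → +@+@+@+@t~@~@~@~@ → +@+@+@+@+@t~@~@~@~@~@ → (answer).

+@+@+@+@+@+@t~@~@~@~@~@~@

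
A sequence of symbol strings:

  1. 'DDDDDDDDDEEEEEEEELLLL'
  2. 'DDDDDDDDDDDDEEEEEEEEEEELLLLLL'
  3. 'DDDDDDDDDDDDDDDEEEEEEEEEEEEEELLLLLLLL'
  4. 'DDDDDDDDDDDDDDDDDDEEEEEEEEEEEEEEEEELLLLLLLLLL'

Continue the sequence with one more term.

Term n consists of 3n+3 D's, followed by 3n+2 E's, followed by 2n L's, where the shown terms are n = 2, 3, 4, 5.
For the next term, n = 6, so the run lengths are 21, 20, 12.

DDDDDDDDDDDDDDDDDDDDDEEEEEEEEEEEEEEEEEEEELLLLLLLLLLLL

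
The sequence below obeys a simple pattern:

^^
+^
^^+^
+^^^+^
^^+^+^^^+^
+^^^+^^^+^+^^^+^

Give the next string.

This is a Fibonacci-style word recurrence s(k) = s(k−2)·s(k−1): e.g. ^^·+^ = ^^+^.
Continuing: ^^+^+^^^+^ · +^^^+^^^+^+^^^+^ gives term 7.

^^+^+^^^+^+^^^+^^^+^+^^^+^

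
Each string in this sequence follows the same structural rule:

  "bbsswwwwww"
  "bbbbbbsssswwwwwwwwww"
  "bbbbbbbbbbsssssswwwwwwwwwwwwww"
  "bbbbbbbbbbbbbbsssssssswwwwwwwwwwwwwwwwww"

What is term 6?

The n-th term is 4n-2 b's then 2n s's then 4n+2 w's (n = 1, 2, …).
For term 6, n = 6, so the run lengths are 22, 12, 26.

bbbbbbbbbbbbbbbbbbbbbbsssssssssssswwwwwwwwwwwwwwwwwwwwwwwwww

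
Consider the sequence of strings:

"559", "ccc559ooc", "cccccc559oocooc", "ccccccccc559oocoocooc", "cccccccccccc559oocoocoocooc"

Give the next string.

ccccccccccccccc559oocoocoocoocooc

Every step adds ccc to the front and ooc to the end of the previous string.
So the next term is ccc·cccccccccccc559oocoocoocooc·ooc.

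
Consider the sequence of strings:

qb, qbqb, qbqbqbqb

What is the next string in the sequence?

Every step duplicates the string.
Doubling qbqbqbqb:

qbqbqbqbqbqbqbqb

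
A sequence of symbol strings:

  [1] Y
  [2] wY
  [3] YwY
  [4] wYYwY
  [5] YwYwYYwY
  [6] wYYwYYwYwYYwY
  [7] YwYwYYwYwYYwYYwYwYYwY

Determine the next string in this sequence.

wYYwYYwYwYYwYYwYwYYwYwYYwYYwYwYYwY

From term 3 onward, concatenate the second-to-last term with the last: Y·wY = YwY, wY·YwY = wYYwY, …
So term 8 is wYYwYYwYwYYwY·YwYwYYwYwYYwYYwYwYYwY.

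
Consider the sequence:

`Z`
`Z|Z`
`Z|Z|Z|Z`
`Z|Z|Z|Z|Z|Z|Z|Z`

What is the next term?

Every step duplicates the string with '|' between the halves.
One more doubling of Z|Z|Z|Z|Z|Z|Z|Z gives the answer.

Z|Z|Z|Z|Z|Z|Z|Z|Z|Z|Z|Z|Z|Z|Z|Z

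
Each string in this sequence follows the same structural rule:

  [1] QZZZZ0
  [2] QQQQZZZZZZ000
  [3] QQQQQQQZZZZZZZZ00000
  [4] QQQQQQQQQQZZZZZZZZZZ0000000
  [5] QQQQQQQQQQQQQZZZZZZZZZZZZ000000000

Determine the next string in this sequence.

Each string has the form Q^{3n-2} Z^{2n+2} 0^{2n-1} (n = 1, 2, …).
At n = 6 the blocks have lengths 16, 14, 11.

QQQQQQQQQQQQQQQQZZZZZZZZZZZZZZ00000000000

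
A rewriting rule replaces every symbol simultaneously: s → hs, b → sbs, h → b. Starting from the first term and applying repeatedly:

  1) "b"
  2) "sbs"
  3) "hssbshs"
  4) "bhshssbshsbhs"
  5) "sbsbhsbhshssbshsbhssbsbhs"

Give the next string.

hssbshssbsbhssbsbhsbhshssbshsbhssbsbhshssbshssbsbhs

Replace each of the 25 characters of sbsbhsbhshssbshsbhssbsbhs in place — hs sbs hs sbs b hs sbs b hs b hs hs sbs hs b hs sbs b hs hs sbs hs sbs b hs — and concatenate.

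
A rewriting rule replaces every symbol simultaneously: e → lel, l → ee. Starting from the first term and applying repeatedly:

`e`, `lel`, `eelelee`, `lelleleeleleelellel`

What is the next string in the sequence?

Rewriting the 19 symbols of lelleleeleleelellel one by one yields ee lel ee ee lel ee lel lel ee lel ee lel lel ee lel ee ee lel ee; concatenated:

eeleleeeeleleelelleleeleleelelleleeleleeeelelee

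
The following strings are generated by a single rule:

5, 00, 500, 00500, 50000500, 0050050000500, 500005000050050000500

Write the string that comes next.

Each term (from the third on) is the two preceding terms concatenated in order: term 3 = 5·00 = 500.
The next term joins 0050050000500 and 500005000050050000500.

0050050000500500005000050050000500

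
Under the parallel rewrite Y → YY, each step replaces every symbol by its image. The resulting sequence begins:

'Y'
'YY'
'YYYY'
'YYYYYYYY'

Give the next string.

Rewriting each symbol of YYYYYYYY: Y→YY, Y→YY, Y→YY, Y→YY, Y→YY, Y→YY, Y→YY, Y→YY, which concatenates to YY YY YY YY YY YY YY YY.

YYYYYYYYYYYYYYYY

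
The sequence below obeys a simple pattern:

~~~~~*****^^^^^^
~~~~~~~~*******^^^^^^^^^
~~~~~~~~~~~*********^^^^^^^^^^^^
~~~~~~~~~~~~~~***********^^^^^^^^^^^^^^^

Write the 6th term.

The n-th term is 3n-1 ~'s then 2n+1 *'s then 3n ^'s, where the shown terms are n = 2, 3, 4, 5.
At n = 7 the blocks have lengths 20, 15, 21.

~~~~~~~~~~~~~~~~~~~~***************^^^^^^^^^^^^^^^^^^^^^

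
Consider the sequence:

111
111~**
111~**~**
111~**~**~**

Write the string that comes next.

Each term is the previous one with ~** appended.
Applying this once more to 111~**~**~**:

111~**~**~**~**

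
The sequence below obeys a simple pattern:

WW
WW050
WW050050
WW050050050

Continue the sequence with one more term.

Each term is the previous one with 050 appended.
Applying this once more to WW050050050:

WW050050050050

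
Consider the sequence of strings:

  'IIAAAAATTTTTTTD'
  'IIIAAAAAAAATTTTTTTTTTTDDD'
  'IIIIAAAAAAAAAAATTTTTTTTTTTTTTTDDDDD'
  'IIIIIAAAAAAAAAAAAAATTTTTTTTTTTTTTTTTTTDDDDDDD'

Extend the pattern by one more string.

Each string has the form I^{n+1} A^{3n+2} T^{4n+3} D^{2n-1} (n = 1, 2, …).
For the next term, n = 5, so the run lengths are 6, 17, 23, 9.

IIIIIIAAAAAAAAAAAAAAAAATTTTTTTTTTTTTTTTTTTTTTTDDDDDDDDD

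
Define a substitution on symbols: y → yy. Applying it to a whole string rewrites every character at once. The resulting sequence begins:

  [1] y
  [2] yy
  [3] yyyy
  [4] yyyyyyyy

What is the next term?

Apply φ to yyyyyyyy symbol by symbol: y→yy, y→yy, y→yy, y→yy, y→yy, y→yy, y→yy, y→yy; joined: yy yy yy yy yy yy yy yy.

yyyyyyyyyyyyyyyy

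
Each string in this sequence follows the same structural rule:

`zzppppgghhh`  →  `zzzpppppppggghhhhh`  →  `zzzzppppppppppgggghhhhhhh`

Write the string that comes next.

zzzzzpppppppppppppggggghhhhhhhhh

Each string has the form z^{n+1} p^{3n+1} g^{n+1} h^{2n+1} (n = 1, 2, …).
At n = 4 the blocks have lengths 5, 13, 5, 9.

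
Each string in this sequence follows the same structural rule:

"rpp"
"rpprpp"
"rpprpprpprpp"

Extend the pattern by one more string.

Each string is two copies of the previous one concatenated.
So the next term is two copies of rpprpprpprpp.

rpprpprpprpprpprpprpprpp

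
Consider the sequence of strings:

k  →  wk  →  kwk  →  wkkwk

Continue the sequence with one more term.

kwkwkkwk

Each term (from the third on) is the two preceding terms concatenated in order: term 3 = k·wk = kwk.
Continuing: kwk · wkkwk gives term 5.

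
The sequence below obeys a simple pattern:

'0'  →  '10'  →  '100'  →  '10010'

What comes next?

From term 3 onward, concatenate the last term with the second-to-last: 10·0 = 100, 100·10 = 10010, …
So term 5 is 10010·100.

10010100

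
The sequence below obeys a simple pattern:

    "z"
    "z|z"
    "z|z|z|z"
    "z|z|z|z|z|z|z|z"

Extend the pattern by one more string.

s(k+1) = s(k)·|·s(k) — each term doubles the last with '|' between the halves.
One more doubling of z|z|z|z|z|z|z|z gives the answer.

z|z|z|z|z|z|z|z|z|z|z|z|z|z|z|z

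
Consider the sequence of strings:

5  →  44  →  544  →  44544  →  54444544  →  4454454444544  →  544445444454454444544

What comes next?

4454454444544544445444454454444544

Each term (from the third on) is the two preceding terms concatenated in order: term 3 = 5·44 = 544.
The next term joins 4454454444544 and 544445444454454444544.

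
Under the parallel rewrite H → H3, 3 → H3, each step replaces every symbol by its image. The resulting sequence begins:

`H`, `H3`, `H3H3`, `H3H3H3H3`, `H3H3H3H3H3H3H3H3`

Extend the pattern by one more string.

Rewriting the 16 symbols of H3H3H3H3H3H3H3H3 one by one yields H3 H3 H3 H3 H3 H3 H3 H3 H3 H3 H3 H3 H3 H3 H3 H3; concatenated:

H3H3H3H3H3H3H3H3H3H3H3H3H3H3H3H3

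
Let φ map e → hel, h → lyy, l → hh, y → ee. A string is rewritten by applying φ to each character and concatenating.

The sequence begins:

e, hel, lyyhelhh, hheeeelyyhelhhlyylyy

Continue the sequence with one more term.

Replace each of the 20 characters of hheeeelyyhelhhlyylyy in place — lyy lyy hel hel hel hel hh ee ee lyy hel hh lyy lyy hh ee ee hh ee ee — and concatenate.

lyylyyhelhelhelhelhheeeelyyhelhhlyylyyhheeeehheeee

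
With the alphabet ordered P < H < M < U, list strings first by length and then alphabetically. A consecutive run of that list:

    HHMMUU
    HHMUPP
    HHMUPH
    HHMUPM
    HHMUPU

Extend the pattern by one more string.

HHMUHP

Find the rightmost character of HHMUPU below U, bump it to the next letter, and reset everything to its right to P.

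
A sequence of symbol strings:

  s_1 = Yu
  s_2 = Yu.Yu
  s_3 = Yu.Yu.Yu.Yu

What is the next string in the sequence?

Each string is two copies of the previous one joined by '.'.
One more doubling of Yu.Yu.Yu.Yu gives the answer.

Yu.Yu.Yu.Yu.Yu.Yu.Yu.Yu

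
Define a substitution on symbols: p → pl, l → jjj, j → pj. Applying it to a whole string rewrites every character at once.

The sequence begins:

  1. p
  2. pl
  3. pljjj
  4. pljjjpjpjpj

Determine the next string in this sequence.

Apply φ to pljjjpjpjpj symbol by symbol: p→pl, l→jjj, j→pj, j→pj, j→pj, p→pl, j→pj, p→pl, j→pj, p→pl, j→pj; joined: pl jjj pj pj pj pl pj pl pj pl pj.

pljjjpjpjpjplpjplpjplpj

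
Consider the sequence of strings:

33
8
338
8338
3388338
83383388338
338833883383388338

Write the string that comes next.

This is a Fibonacci-style word recurrence s(k) = s(k−2)·s(k−1): e.g. 33·8 = 338.
The next term joins 83383388338 and 338833883383388338.

83383388338338833883383388338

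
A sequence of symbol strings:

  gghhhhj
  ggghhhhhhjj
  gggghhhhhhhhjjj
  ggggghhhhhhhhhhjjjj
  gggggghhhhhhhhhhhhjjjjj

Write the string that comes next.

Term n consists of n g's, followed by 2n h's, followed by n-1 j's, where the shown terms are n = 2, 3, 4, 5, 6.
Setting n = 7 gives 7, 14, 6 characters in each block.

ggggggghhhhhhhhhhhhhhjjjjjj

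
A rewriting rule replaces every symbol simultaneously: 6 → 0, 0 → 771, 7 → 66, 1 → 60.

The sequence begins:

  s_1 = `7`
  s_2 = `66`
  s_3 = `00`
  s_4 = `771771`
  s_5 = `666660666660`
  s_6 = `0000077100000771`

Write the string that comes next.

Replace each of the 16 characters of 0000077100000771 in place — 771 771 771 771 771 66 66 60 771 771 771 771 771 66 66 60 — and concatenate.

771771771771771666660771771771771771666660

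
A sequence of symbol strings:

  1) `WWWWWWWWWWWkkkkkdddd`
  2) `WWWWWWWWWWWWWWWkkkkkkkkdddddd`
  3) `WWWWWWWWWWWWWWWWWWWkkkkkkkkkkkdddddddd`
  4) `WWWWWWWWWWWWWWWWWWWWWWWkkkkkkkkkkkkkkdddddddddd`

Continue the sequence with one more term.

WWWWWWWWWWWWWWWWWWWWWWWWWWWkkkkkkkkkkkkkkkkkdddddddddddd

The n-th term is 4n+3 W's then 3n-1 k's then 2n d's, where the shown terms are n = 2, 3, 4, 5.
Setting n = 6 gives 27, 17, 12 characters in each block.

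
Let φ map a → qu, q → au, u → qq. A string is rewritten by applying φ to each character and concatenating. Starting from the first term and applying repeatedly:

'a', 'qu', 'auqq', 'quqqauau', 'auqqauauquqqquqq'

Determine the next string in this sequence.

Applying the rule to each of the 16 symbols of auqqauauquqqquqq gives the pieces qu qq au au qu qq qu qq au qq au au au qq au au, which concatenate to the answer.

quqqauauquqqquqqauqqauauauqqauau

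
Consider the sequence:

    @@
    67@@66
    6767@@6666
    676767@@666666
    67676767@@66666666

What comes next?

Each term wraps the previous one in 67 on the left and 66 on the right.
Applying this once more to 67676767@@66666666:

6767676767@@6666666666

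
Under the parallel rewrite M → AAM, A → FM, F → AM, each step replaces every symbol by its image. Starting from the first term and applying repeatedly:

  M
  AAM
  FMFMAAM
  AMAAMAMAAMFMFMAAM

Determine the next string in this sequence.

Applying the rule to each of the 17 symbols of AMAAMAMAAMFMFMAAM gives the pieces FM AAM FM FM AAM FM AAM FM FM AAM AM AAM AM AAM FM FM AAM, which concatenate to the answer.

FMAAMFMFMAAMFMAAMFMFMAAMAMAAMAMAAMFMFMAAM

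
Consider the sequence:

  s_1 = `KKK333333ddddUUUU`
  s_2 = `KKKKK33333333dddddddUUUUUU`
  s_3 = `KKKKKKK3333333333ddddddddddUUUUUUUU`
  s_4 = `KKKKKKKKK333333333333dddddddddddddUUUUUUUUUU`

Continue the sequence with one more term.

Reading off run lengths: K runs 3, 5, 7, 9; 3 runs 6, 8, 10, 12; d runs 4, 7, 10, 13; U runs 4, 6, 8, 10 — each is linear in n, where the shown terms are n = 2, 3, 4, 5.
At n = 6 the blocks have lengths 11, 14, 16, 12.

KKKKKKKKKKK33333333333333ddddddddddddddddUUUUUUUUUUUU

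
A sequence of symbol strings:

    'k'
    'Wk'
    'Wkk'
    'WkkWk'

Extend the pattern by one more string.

From term 3 onward, concatenate the last term with the second-to-last: Wk·k = Wkk, Wkk·Wk = WkkWk, …
So term 5 is WkkWk·Wkk.

WkkWkWkk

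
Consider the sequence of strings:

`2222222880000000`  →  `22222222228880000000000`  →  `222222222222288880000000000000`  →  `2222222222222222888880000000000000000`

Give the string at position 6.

Reading off run lengths: 2 runs 7, 10, 13, 16; 8 runs 2, 3, 4, 5; 0 runs 7, 10, 13, 16 — each is linear in n, where the shown terms are n = 2, 3, 4, 5.
Setting n = 7 gives 22, 7, 22 characters in each block.

222222222222222222222288888880000000000000000000000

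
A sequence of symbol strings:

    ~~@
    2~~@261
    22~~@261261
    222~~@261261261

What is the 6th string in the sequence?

Each term wraps the previous one in 2 on the left and 261 on the right.
From 222~~@261261261, 2 further steps: 222~~@261261261 → 2222~~@261261261261 → (answer).

22222~~@261261261261261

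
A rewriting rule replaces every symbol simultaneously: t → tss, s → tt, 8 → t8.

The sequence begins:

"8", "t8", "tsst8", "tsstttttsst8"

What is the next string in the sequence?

Apply φ to tsstttttsst8 symbol by symbol: t→tss, s→tt, s→tt, t→tss, t→tss, t→tss, t→tss, t→tss, s→tt, s→tt, t→tss, 8→t8; joined: tss tt tt tss tss tss tss tss tt tt tss t8.

tsstttttsstsstsstsstsstttttsst8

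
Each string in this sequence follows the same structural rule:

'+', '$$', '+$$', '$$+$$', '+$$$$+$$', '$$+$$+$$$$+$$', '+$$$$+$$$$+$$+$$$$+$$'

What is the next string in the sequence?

Each term (from the third on) is the two preceding terms concatenated in order: term 3 = +·$$ = +$$.
So term 8 is $$+$$+$$$$+$$·+$$$$+$$$$+$$+$$$$+$$.

$$+$$+$$$$+$$+$$$$+$$$$+$$+$$$$+$$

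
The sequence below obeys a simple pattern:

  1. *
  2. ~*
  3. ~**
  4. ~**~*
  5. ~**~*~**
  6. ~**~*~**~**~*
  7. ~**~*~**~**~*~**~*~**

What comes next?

This is a Fibonacci-style word recurrence s(k) = s(k−1)·s(k−2): e.g. ~*·* = ~**.
So term 8 is ~**~*~**~**~*~**~*~**·~**~*~**~**~*.

~**~*~**~**~*~**~*~**~**~*~**~**~*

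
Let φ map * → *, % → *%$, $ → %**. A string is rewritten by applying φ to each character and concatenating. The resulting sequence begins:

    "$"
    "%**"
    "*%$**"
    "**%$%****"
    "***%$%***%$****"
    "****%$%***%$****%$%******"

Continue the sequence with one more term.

Rewriting the 25 symbols of ****%$%***%$****%$%****** one by one yields * * * * *%$ %** *%$ * * * *%$ %** * * * * *%$ %** *%$ * * * * * *; concatenated:

*****%$%***%$****%$%*******%$%***%$******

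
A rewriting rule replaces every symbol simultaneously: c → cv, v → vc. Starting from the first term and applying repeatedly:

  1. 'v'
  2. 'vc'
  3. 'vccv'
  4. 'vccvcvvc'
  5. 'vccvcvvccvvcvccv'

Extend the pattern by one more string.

Applying the rule to each of the 16 symbols of vccvcvvccvvcvccv gives the pieces vc cv cv vc cv vc vc cv cv vc vc cv vc cv cv vc, which concatenate to the answer.

vccvcvvccvvcvccvcvvcvccvvccvcvvc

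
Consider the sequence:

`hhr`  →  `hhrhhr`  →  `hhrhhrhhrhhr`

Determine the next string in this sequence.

hhrhhrhhrhhrhhrhhrhhrhhr

Each string is two copies of the previous one concatenated.
So the next term is two copies of hhrhhrhhrhhr.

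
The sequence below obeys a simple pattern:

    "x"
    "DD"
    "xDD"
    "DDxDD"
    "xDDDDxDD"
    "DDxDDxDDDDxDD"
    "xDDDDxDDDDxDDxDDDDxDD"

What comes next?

DDxDDxDDDDxDDxDDDDxDDDDxDDxDDDDxDD

From term 3 onward, concatenate the second-to-last term with the last: x·DD = xDD, DD·xDD = DDxDD, …
The next term joins DDxDDxDDDDxDD and xDDDDxDDDDxDDxDDDDxDD.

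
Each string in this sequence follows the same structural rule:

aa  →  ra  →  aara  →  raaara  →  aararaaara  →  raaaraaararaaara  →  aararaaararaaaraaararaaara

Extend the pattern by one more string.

Each term (from the third on) is the two preceding terms concatenated in order: term 3 = aa·ra = aara.
The next term joins raaaraaararaaara and aararaaararaaaraaararaaara.

raaaraaararaaaraaararaaararaaaraaararaaara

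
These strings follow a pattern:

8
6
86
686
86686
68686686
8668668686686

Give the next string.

Each term (from the third on) is the two preceding terms concatenated in order: term 3 = 8·6 = 86.
The next term joins 68686686 and 8668668686686.

686866868668668686686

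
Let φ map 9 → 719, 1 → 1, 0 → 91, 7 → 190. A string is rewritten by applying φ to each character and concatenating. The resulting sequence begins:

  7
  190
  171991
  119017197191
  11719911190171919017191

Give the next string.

Rewriting the 23 symbols of 11719911190171919017191 one by one yields 1 1 190 1 719 719 1 1 1 719 91 1 190 1 719 1 719 91 1 190 1 719 1; concatenated:

1119017197191117199111901719171991119017191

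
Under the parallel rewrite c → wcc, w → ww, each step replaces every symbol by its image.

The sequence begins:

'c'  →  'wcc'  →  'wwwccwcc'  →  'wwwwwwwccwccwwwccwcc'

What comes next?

Rewriting the 20 symbols of wwwwwwwccwccwwwccwcc one by one yields ww ww ww ww ww ww ww wcc wcc ww wcc wcc ww ww ww wcc wcc ww wcc wcc; concatenated:

wwwwwwwwwwwwwwwccwccwwwccwccwwwwwwwccwccwwwccwcc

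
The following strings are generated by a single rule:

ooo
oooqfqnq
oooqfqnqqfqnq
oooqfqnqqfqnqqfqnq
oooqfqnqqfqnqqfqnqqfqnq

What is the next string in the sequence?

Each term is the previous one with qfqnq appended.
One more step from oooqfqnqqfqnqqfqnqqfqnq gives the answer.

oooqfqnqqfqnqqfqnqqfqnqqfqnq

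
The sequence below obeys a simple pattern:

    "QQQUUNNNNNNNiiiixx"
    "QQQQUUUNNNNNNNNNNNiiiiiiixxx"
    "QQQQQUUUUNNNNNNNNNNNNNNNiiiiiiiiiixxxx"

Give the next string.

QQQQQQUUUUUNNNNNNNNNNNNNNNNNNNiiiiiiiiiiiiixxxxx

Each string has the form Q^{n+1} U^{n} N^{4n-1} i^{3n-2} x^{n}, where the shown terms are n = 2, 3, 4.
Setting n = 5 gives 6, 5, 19, 13, 5 characters in each block.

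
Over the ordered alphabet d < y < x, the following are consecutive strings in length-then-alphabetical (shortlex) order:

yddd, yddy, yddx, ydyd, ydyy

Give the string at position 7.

Advancing 2 positions from ydyy through ydyy → ydyx reaches term 7.

ydxd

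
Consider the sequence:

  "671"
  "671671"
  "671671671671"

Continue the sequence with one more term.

Every step duplicates the string.
One more doubling of 671671671671 gives the answer.

671671671671671671671671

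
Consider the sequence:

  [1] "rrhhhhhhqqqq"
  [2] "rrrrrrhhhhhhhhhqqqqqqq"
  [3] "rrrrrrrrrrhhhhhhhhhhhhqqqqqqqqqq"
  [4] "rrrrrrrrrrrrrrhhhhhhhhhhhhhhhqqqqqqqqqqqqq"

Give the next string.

rrrrrrrrrrrrrrrrrrhhhhhhhhhhhhhhhhhhqqqqqqqqqqqqqqqq

Each string has the form r^{4n-2} h^{3n+3} q^{3n+1} (n = 1, 2, …).
At n = 5 the blocks have lengths 18, 18, 16.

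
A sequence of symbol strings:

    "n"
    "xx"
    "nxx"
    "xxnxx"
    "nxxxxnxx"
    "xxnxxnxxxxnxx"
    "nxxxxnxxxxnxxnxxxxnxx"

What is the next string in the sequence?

xxnxxnxxxxnxxnxxxxnxxxxnxxnxxxxnxx

Each term (from the third on) is the two preceding terms concatenated in order: term 3 = n·xx = nxx.
So term 8 is xxnxxnxxxxnxx·nxxxxnxxxxnxxnxxxxnxx.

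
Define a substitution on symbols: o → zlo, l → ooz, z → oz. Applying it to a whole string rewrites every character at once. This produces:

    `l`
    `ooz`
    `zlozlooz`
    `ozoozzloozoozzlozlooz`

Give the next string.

Applying the rule to each of the 21 symbols of ozoozzloozoozzlozlooz gives the pieces zlo oz zlo zlo oz oz ooz zlo zlo oz zlo zlo oz oz ooz zlo oz ooz zlo zlo oz, which concatenate to the answer.

zloozzlozloozozoozzlozloozzlozloozozoozzloozoozzlozlooz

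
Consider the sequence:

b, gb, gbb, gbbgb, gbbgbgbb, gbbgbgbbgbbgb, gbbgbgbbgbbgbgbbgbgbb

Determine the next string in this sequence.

This is a Fibonacci-style word recurrence s(k) = s(k−1)·s(k−2): e.g. gb·b = gbb.
So term 8 is gbbgbgbbgbbgbgbbgbgbb·gbbgbgbbgbbgb.

gbbgbgbbgbbgbgbbgbgbbgbbgbgbbgbbgb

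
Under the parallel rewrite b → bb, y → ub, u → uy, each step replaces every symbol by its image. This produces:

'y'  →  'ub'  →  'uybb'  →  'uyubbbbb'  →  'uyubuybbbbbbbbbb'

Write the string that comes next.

Rewriting the 16 symbols of uyubuybbbbbbbbbb one by one yields uy ub uy bb uy ub bb bb bb bb bb bb bb bb bb bb; concatenated:

uyubuybbuyubbbbbbbbbbbbbbbbbbbbb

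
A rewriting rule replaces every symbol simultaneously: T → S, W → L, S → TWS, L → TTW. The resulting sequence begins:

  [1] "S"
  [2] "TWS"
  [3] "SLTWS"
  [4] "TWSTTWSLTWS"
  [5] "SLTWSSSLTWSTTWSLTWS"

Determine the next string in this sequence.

Replace each of the 19 characters of SLTWSSSLTWSTTWSLTWS in place — TWS TTW S L TWS TWS TWS TTW S L TWS S S L TWS TTW S L TWS — and concatenate.

TWSTTWSLTWSTWSTWSTTWSLTWSSSLTWSTTWSLTWS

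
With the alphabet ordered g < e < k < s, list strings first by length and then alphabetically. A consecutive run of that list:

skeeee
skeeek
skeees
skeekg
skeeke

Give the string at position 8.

Continuing the enumeration 3 steps past skeeke: skeeke → skeekk → skeeks → (answer).

skeesg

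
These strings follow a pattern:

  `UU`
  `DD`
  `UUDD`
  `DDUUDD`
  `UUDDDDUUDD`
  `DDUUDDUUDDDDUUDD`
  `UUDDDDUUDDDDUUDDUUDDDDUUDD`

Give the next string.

DDUUDDUUDDDDUUDDUUDDDDUUDDDDUUDDUUDDDDUUDD

From term 3 onward, concatenate the second-to-last term with the last: UU·DD = UUDD, DD·UUDD = DDUUDD, …
The next term joins DDUUDDUUDDDDUUDD and UUDDDDUUDDDDUUDDUUDDDDUUDD.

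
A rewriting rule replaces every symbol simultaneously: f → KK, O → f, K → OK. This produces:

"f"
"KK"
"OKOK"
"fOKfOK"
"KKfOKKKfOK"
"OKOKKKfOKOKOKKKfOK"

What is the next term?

fOKfOKOKOKKKfOKfOKfOKOKOKKKfOK

Applying the rule to each of the 18 symbols of OKOKKKfOKOKOKKKfOK gives the pieces f OK f OK OK OK KK f OK f OK f OK OK OK KK f OK, which concatenate to the answer.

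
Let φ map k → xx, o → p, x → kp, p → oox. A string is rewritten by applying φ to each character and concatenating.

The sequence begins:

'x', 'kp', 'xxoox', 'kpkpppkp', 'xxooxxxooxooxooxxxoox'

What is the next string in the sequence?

φ(xxooxxxooxooxooxxxoox) expands symbol-by-symbol to kp kp p p kp kp kp p p kp p p kp p p kp kp kp p p kp; joining the 21 pieces gives the next term.

kpkpppkpkpkpppkpppkpppkpkpkpppkp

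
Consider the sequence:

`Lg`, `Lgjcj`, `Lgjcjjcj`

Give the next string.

Each term is the previous one with jcj appended.
Applying this once more to Lgjcjjcj:

Lgjcjjcjjcj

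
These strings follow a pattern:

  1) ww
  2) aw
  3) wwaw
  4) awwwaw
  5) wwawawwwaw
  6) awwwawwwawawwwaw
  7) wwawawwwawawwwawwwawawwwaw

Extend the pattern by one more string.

awwwawwwawawwwawwwawawwwawawwwawwwawawwwaw

Each term (from the third on) is the two preceding terms concatenated in order: term 3 = ww·aw = wwaw.
Continuing: awwwawwwawawwwaw · wwawawwwawawwwawwwawawwwaw gives term 8.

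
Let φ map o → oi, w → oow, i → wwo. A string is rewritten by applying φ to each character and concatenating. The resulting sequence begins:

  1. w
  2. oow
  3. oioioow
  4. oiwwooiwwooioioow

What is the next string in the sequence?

Replace each of the 17 characters of oiwwooiwwooioioow in place — oi wwo oow oow oi oi wwo oow oow oi oi wwo oi wwo oi oi oow — and concatenate.

oiwwooowoowoioiwwooowoowoioiwwooiwwooioioow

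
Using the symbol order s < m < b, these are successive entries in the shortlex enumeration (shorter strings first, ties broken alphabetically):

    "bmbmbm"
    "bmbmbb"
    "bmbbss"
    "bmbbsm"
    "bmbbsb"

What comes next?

bmbbms

Find the rightmost character of bmbbsb below b, bump it to the next letter, and reset everything to its right to s.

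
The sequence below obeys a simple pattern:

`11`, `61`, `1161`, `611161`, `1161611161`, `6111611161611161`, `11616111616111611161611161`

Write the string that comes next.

From term 3 onward, concatenate the second-to-last term with the last: 11·61 = 1161, 61·1161 = 611161, …
Continuing: 6111611161611161 · 11616111616111611161611161 gives term 8.

611161116161116111616111616111611161611161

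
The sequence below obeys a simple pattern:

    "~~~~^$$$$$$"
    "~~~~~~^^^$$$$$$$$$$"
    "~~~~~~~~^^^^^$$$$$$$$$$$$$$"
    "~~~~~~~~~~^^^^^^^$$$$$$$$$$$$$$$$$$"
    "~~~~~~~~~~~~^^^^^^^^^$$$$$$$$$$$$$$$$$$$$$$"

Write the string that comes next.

~~~~~~~~~~~~~~^^^^^^^^^^^$$$$$$$$$$$$$$$$$$$$$$$$$$

Term n consists of 2n+2 ~'s, followed by 2n-1 ^'s, followed by 4n+2 $'s (n = 1, 2, …).
Setting n = 6 gives 14, 11, 26 characters in each block.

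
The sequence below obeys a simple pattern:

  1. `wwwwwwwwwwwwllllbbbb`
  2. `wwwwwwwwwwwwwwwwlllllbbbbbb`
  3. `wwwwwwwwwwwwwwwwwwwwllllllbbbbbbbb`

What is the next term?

Reading off run lengths: w runs 12, 16, 20; l runs 4, 5, 6; b runs 4, 6, 8 — each is linear in n, where the shown terms are n = 3, 4, 5.
For the next term, n = 6, so the run lengths are 24, 7, 10.

wwwwwwwwwwwwwwwwwwwwwwwwlllllllbbbbbbbbbb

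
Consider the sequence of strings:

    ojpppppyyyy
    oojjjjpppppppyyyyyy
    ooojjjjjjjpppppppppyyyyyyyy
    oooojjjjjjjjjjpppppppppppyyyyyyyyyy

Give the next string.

Term n consists of n o's, followed by 3n-2 j's, followed by 2n+3 p's, followed by 2n+2 y's (n = 1, 2, …).
Setting n = 5 gives 5, 13, 13, 12 characters in each block.

ooooojjjjjjjjjjjjjpppppppppppppyyyyyyyyyyyy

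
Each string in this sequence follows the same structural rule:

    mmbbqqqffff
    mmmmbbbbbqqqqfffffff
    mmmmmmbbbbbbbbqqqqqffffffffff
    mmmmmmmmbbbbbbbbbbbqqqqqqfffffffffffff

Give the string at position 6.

Reading off run lengths: m runs 2, 4, 6, 8; b runs 2, 5, 8, 11; q runs 3, 4, 5, 6; f runs 4, 7, 10, 13 — each is linear in n (n = 1, 2, …).
Setting n = 6 gives 12, 17, 8, 19 characters in each block.

mmmmmmmmmmmmbbbbbbbbbbbbbbbbbqqqqqqqqfffffffffffffffffff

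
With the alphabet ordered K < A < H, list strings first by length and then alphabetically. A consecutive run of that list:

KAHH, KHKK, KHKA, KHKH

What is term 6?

Advancing 2 positions from KHKH through KHKH → KHAK reaches term 6.

KHAA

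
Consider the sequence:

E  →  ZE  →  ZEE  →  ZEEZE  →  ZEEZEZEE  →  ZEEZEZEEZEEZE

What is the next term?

From term 3 onward, concatenate the last term with the second-to-last: ZE·E = ZEE, ZEE·ZE = ZEEZE, …
Continuing: ZEEZEZEEZEEZE · ZEEZEZEE gives term 7.

ZEEZEZEEZEEZEZEEZEZEE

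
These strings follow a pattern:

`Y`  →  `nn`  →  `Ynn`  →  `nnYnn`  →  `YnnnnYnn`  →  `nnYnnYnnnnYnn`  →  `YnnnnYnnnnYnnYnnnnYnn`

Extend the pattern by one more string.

nnYnnYnnnnYnnYnnnnYnnnnYnnYnnnnYnn

Each term (from the third on) is the two preceding terms concatenated in order: term 3 = Y·nn = Ynn.
So term 8 is nnYnnYnnnnYnn·YnnnnYnnnnYnnYnnnnYnn.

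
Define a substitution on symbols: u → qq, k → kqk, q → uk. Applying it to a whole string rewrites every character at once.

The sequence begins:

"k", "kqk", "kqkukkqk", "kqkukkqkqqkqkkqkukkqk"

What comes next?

φ(kqkukkqkqqkqkkqkukkqk) expands symbol-by-symbol to kqk uk kqk qq kqk kqk uk kqk uk uk kqk uk kqk kqk uk kqk qq kqk kqk uk kqk; joining the 21 pieces gives the next term.

kqkukkqkqqkqkkqkukkqkukukkqkukkqkkqkukkqkqqkqkkqkukkqk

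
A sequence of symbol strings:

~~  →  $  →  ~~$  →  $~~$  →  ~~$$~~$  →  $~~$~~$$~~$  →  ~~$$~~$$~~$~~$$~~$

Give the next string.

$~~$~~$$~~$~~$$~~$$~~$~~$$~~$

From term 3 onward, concatenate the second-to-last term with the last: ~~·$ = ~~$, $·~~$ = $~~$, …
The next term joins $~~$~~$$~~$ and ~~$$~~$$~~$~~$$~~$.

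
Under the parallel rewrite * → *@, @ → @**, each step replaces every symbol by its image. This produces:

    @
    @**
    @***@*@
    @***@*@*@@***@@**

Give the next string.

Applying the rule to each of the 17 symbols of @***@*@*@@***@@** gives the pieces @** *@ *@ *@ @** *@ @** *@ @** @** *@ *@ *@ @** @** *@ *@, which concatenate to the answer.

@***@*@*@@***@@***@@**@***@*@*@@**@***@*@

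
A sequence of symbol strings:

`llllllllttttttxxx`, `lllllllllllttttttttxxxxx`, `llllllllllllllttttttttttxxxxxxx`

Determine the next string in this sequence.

lllllllllllllllllttttttttttttxxxxxxxxx

Reading off run lengths: l runs 8, 11, 14; t runs 6, 8, 10; x runs 3, 5, 7 — each is linear in n, where the shown terms are n = 2, 3, 4.
At n = 5 the blocks have lengths 17, 12, 9.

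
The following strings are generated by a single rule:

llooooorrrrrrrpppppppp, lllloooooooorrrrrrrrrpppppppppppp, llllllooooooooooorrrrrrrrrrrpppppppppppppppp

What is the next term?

Reading off run lengths: l runs 2, 4, 6; o runs 5, 8, 11; r runs 7, 9, 11; p runs 8, 12, 16 — each is linear in n, where the shown terms are n = 2, 3, 4.
At n = 5 the blocks have lengths 8, 14, 13, 20.

lllllllloooooooooooooorrrrrrrrrrrrrpppppppppppppppppppp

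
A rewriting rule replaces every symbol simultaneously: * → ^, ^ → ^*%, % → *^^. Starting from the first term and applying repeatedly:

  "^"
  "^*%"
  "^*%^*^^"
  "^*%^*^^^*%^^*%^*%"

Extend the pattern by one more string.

^*%^*^^^*%^^*%^*%^*%^*^^^*%^*%^*^^^*%^*^^

Applying the rule to each of the 17 symbols of ^*%^*^^^*%^^*%^*% gives the pieces ^*% ^ *^^ ^*% ^ ^*% ^*% ^*% ^ *^^ ^*% ^*% ^ *^^ ^*% ^ *^^, which concatenate to the answer.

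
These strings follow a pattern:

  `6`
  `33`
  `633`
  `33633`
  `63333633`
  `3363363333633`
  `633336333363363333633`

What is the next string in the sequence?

This is a Fibonacci-style word recurrence s(k) = s(k−2)·s(k−1): e.g. 6·33 = 633.
The next term joins 3363363333633 and 633336333363363333633.

3363363333633633336333363363333633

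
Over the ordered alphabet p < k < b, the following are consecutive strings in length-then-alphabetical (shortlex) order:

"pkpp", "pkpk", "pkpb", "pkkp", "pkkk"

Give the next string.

pkkb

Find the rightmost character of pkkk below b, bump it to the next letter, and reset everything to its right to p.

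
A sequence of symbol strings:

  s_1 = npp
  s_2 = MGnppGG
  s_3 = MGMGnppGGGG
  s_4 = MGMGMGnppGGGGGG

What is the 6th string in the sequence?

MGMGMGMGMGnppGGGGGGGGGG

Every step adds MG to the front and GG to the end of the previous string.
From MGMGMGnppGGGGGG, 2 further steps: MGMGMGnppGGGGGG → MGMGMGMGnppGGGGGGGG → (answer).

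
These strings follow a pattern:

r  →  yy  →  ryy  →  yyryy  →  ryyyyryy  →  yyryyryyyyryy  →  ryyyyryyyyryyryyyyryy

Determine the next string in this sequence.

Each term (from the third on) is the two preceding terms concatenated in order: term 3 = r·yy = ryy.
So term 8 is yyryyryyyyryy·ryyyyryyyyryyryyyyryy.

yyryyryyyyryyryyyyryyyyryyryyyyryy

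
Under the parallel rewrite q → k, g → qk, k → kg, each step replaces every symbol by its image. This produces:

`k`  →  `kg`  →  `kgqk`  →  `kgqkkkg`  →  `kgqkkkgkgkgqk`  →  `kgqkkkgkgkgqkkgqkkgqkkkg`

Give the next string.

Rewriting the 24 symbols of kgqkkkgkgkgqkkgqkkgqkkkg one by one yields kg qk k kg kg kg qk kg qk kg qk k kg kg qk k kg kg qk k kg kg kg qk; concatenated:

kgqkkkgkgkgqkkgqkkgqkkkgkgqkkkgkgqkkkgkgkgqk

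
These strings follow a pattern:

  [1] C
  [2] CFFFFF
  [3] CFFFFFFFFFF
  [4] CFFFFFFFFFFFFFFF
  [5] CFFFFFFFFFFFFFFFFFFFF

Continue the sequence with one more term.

The strings grow by a fixed suffix FFFFF each time.
So the next term is CFFFFFFFFFFFFFFFFFFFF·FFFFF.

CFFFFFFFFFFFFFFFFFFFFFFFFF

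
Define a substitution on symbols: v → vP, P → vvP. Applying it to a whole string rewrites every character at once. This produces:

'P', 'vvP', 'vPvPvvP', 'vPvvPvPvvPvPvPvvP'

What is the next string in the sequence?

Applying the rule to each of the 17 symbols of vPvvPvPvvPvPvPvvP gives the pieces vP vvP vP vP vvP vP vvP vP vP vvP vP vvP vP vvP vP vP vvP, which concatenate to the answer.

vPvvPvPvPvvPvPvvPvPvPvvPvPvvPvPvvPvPvPvvP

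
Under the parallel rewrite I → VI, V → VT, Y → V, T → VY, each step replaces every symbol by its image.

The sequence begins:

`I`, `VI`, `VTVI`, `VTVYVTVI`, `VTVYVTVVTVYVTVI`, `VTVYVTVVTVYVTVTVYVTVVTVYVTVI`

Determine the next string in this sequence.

VTVYVTVVTVYVTVTVYVTVVTVYVTVYVTVVTVYVTVTVYVTVVTVYVTVI

Applying the rule to each of the 28 symbols of VTVYVTVVTVYVTVTVYVTVVTVYVTVI gives the pieces VT VY VT V VT VY VT VT VY VT V VT VY VT VY VT V VT VY VT VT VY VT V VT VY VT VI, which concatenate to the answer.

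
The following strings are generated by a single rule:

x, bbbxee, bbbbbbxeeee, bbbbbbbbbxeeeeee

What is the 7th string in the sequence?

s(k+1) = bbb·s(k)·ee, so each term gains bbb as a prefix and ee as a suffix.
From bbbbbbbbbxeeeeee, 3 further steps: bbbbbbbbbxeeeeee → bbbbbbbbbbbbxeeeeeeee → bbbbbbbbbbbbbbbxeeeeeeeeee → (answer).

bbbbbbbbbbbbbbbbbbxeeeeeeeeeeee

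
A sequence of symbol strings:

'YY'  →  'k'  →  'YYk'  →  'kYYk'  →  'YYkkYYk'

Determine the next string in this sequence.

kYYkYYkkYYk

From term 3 onward, concatenate the second-to-last term with the last: YY·k = YYk, k·YYk = kYYk, …
So term 6 is kYYk·YYkkYYk.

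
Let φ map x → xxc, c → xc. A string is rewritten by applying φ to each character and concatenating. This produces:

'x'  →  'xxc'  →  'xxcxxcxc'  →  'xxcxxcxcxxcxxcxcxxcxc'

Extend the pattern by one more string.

φ(xxcxxcxcxxcxxcxcxxcxc) expands symbol-by-symbol to xxc xxc xc xxc xxc xc xxc xc xxc xxc xc xxc xxc xc xxc xc xxc xxc xc xxc xc; joining the 21 pieces gives the next term.

xxcxxcxcxxcxxcxcxxcxcxxcxxcxcxxcxxcxcxxcxcxxcxxcxcxxcxc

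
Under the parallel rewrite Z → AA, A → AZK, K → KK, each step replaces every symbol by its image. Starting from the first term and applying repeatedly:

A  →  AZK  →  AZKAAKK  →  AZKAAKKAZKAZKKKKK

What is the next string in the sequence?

Replace each of the 17 characters of AZKAAKKAZKAZKKKKK in place — AZK AA KK AZK AZK KK KK AZK AA KK AZK AA KK KK KK KK KK — and concatenate.

AZKAAKKAZKAZKKKKKAZKAAKKAZKAAKKKKKKKKKK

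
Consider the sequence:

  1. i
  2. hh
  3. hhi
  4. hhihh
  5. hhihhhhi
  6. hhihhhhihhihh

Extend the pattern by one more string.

Each term (from the third on) is the previous term followed by the one before it: term 3 = hh·i = hhi.
So term 7 is hhihhhhihhihh·hhihhhhi.

hhihhhhihhihhhhihhhhi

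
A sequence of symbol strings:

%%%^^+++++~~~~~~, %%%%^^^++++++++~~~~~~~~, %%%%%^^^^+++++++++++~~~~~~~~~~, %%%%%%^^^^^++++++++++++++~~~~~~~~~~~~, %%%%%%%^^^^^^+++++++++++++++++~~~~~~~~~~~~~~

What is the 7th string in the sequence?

%%%%%%%%%^^^^^^^^+++++++++++++++++++++++~~~~~~~~~~~~~~~~~~

The n-th term is n+1 %'s then n ^'s then 3n-1 +'s then 2n+2 ~'s, where the shown terms are n = 2, 3, 4, 5, 6.
At n = 8 the blocks have lengths 9, 8, 23, 18.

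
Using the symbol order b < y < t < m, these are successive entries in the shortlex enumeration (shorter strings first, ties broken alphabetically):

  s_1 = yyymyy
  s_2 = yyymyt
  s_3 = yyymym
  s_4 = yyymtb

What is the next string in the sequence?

yyymty

Treat yyymtb as a base-4 numeral over the given alphabet and add one, carrying through any trailing m's.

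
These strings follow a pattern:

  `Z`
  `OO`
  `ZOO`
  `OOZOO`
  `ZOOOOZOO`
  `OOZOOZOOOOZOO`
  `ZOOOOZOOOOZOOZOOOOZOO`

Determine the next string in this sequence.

From term 3 onward, concatenate the second-to-last term with the last: Z·OO = ZOO, OO·ZOO = OOZOO, …
The next term joins OOZOOZOOOOZOO and ZOOOOZOOOOZOOZOOOOZOO.

OOZOOZOOOOZOOZOOOOZOOOOZOOZOOOOZOO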